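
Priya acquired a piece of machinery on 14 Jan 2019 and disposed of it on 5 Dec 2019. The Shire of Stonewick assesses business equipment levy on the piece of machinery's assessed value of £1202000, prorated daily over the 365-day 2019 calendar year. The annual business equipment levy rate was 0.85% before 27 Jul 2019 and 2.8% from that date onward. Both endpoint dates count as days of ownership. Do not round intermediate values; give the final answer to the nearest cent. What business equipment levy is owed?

14 Jan – 26 Jul 2019: 194 days at 0.85% → £1202000 × 0.85% × 194/365 = £5430.4055
27 Jul – 5 Dec 2019: 132 days at 2.8% → £1202000 × 2.8% × 132/365 = £12171.4849
Total = £17601.8904

£17601.89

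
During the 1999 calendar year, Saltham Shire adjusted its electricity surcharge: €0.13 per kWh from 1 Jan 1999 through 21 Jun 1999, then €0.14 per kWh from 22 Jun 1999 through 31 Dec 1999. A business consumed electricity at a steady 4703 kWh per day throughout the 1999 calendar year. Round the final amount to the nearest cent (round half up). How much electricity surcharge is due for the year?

1 Jan – 21 Jun 1999: 172 days × 4703 kWh/day = 808,916 kWh at €0.13/kWh → €105,159.08
22 Jun – 31 Dec 1999: 193 days × 4703 kWh/day = 907,679 kWh at €0.14/kWh → €127,075.06

€232,234.14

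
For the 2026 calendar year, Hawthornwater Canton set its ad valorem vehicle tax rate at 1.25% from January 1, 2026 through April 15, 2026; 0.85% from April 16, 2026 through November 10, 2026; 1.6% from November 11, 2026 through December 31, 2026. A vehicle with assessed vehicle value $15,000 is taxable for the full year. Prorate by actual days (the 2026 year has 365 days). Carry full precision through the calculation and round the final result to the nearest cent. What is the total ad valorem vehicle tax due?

January 1 – April 15, 2026: 105 days at 1.25% → $15,000 × 1.25% × 105/365 = $53.9384
April 16 – November 10, 2026: 209 days at 0.85% → $15,000 × 0.85% × 209/365 = $73.0068
November 11 – December 31, 2026: 51 days at 1.6% → $15,000 × 1.6% × 51/365 = $33.5342
Total = $160.4795

$160.48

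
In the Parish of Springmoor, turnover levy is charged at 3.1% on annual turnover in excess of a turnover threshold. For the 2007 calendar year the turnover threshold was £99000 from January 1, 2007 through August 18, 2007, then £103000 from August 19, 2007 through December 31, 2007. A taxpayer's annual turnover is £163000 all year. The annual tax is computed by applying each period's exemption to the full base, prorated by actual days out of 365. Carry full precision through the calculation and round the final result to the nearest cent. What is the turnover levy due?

£1938.14

January 1 – August 18, 2007: 230 days, exemption £99000 → (£163000 − £99000) × 3.1% × 230/365 = £1250.1918
August 19 – December 31, 2007: 135 days, exemption £103000 → (£163000 − £103000) × 3.1% × 135/365 = £687.9452
Total = £1938.1370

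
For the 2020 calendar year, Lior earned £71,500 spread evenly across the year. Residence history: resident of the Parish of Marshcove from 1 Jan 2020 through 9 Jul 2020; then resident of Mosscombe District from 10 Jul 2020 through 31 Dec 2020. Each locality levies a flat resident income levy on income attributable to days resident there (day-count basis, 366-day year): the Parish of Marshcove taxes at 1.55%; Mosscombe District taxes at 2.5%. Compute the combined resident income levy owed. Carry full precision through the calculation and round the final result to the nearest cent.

The Parish of Marshcove, 1 Jan – 9 Jul 2020: 191 days → £71,500 × 1.55% × 191/366 = £578.3490
Mosscombe District, 10 Jul – 31 Dec 2020: 175 days → £71,500 × 2.5% × 175/366 = £854.6790
Total = £1,433.0280

£1,433.03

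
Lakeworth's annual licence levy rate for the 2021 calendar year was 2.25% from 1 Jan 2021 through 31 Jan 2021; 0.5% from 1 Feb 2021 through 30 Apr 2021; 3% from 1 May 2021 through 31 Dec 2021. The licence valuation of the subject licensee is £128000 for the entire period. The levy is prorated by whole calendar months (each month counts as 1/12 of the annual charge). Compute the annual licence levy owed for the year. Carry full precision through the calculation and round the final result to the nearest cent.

£2960.00

1 Jan – 31 Jan 2021: 1 month at 2.25% → £128000 × 2.25% × 1/12 = £240.0000
1 Feb – 30 Apr 2021: 3 months at 0.5% → £128000 × 0.5% × 3/12 = £160.0000
1 May – 31 Dec 2021: 8 months at 3% → £128000 × 3% × 8/12 = £2560.0000
Total = £2960.0000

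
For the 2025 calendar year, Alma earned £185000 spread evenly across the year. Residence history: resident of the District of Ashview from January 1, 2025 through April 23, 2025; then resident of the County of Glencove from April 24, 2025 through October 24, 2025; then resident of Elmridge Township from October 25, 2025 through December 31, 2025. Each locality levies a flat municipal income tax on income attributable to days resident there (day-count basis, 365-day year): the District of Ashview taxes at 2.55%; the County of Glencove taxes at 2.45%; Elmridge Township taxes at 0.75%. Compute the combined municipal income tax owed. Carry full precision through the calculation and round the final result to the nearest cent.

The District of Ashview, January 1 – April 23, 2025: 113 days → £185000 × 2.55% × 113/365 = £1460.4863
The County of Glencove, April 24 – October 24, 2025: 184 days → £185000 × 2.45% × 184/365 = £2284.8767
Elmridge Township, October 25 – December 31, 2025: 68 days → £185000 × 0.75% × 68/365 = £258.4932
Total = £4003.8562

£4003.86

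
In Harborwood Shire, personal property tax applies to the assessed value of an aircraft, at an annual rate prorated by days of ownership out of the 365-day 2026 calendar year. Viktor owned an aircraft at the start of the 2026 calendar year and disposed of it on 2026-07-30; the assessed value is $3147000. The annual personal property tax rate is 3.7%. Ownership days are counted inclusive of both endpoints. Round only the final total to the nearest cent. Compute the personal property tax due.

Days held (2026-01-01 to 2026-07-30): 211 out of 365
Tax = $3147000 × 3.7% × 211/365 = $67311.3123

$67311.31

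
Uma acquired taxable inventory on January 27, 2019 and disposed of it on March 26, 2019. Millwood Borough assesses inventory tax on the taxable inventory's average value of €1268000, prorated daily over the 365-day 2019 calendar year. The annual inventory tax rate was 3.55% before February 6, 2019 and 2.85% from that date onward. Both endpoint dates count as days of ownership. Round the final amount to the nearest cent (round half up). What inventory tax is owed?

€6084.66

January 27 – February 5, 2019: 10 days at 3.55% → €1268000 × 3.55% × 10/365 = €1233.2603
February 6 – March 26, 2019: 49 days at 2.85% → €1268000 × 2.85% × 49/365 = €4851.4027
Total = €6084.6630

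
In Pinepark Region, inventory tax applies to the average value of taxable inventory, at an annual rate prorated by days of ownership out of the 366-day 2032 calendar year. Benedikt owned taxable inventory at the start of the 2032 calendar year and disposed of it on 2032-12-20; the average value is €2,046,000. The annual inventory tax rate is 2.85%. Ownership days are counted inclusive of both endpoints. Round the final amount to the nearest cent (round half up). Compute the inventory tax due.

€56,558.48

Days held (2032-01-01 to 2032-12-20): 355 out of 366
Tax = €2,046,000 × 2.85% × 355/366 = €56,558.4836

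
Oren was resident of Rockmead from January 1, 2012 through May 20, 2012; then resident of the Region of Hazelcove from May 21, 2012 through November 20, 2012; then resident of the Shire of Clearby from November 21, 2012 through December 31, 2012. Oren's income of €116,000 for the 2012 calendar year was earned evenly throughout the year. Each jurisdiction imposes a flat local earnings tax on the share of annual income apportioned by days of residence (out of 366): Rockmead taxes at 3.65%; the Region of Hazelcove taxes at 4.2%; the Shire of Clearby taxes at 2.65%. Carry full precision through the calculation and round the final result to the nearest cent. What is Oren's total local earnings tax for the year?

€4,424.80

Rockmead, January 1 – May 20, 2012: 141 days → €116,000 × 3.65% × 141/366 = €1,631.1311
The Region of Hazelcove, May 21 – November 20, 2012: 184 days → €116,000 × 4.2% × 184/366 = €2,449.3115
The Shire of Clearby, November 21 – December 31, 2012: 41 days → €116,000 × 2.65% × 41/366 = €344.3552
Total = €4,424.7978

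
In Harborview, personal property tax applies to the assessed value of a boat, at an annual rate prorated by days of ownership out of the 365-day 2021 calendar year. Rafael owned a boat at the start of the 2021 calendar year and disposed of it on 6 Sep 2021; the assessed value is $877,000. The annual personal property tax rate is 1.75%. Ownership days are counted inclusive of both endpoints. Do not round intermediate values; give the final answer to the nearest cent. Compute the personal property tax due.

$10,469.94

Days held (1 Jan – 6 Sep 2021): 249 out of 365
Tax = $877,000 × 1.75% × 249/365 = $10,469.9384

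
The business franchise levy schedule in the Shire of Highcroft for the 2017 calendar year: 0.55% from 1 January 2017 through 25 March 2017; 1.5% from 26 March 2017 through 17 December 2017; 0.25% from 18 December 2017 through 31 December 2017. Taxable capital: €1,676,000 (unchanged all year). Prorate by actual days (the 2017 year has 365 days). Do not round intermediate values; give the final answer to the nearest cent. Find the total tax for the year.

1 January – 25 March 2017: 84 days at 0.55% → €1,676,000 × 0.55% × 84/365 = €2,121.4027
26 March – 17 December 2017: 267 days at 1.5% → €1,676,000 × 1.5% × 267/365 = €18,390.0822
18 December – 31 December 2017: 14 days at 0.25% → €1,676,000 × 0.25% × 14/365 = €160.7123
Total = €20,672.1973

€20,672.20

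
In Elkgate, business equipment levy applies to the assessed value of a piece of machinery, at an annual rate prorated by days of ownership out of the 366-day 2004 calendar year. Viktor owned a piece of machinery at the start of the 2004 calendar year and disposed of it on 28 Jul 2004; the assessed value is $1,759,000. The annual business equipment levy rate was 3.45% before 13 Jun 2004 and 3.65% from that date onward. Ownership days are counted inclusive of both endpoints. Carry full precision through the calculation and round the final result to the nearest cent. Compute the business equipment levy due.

$35,261.70

1 Jan – 12 Jun 2004: 164 days at 3.45% → $1,759,000 × 3.45% × 164/366 = $27,192.4098
13 Jun – 28 Jul 2004: 46 days at 3.65% → $1,759,000 × 3.65% × 46/366 = $8,069.2923
Total = $35,261.7022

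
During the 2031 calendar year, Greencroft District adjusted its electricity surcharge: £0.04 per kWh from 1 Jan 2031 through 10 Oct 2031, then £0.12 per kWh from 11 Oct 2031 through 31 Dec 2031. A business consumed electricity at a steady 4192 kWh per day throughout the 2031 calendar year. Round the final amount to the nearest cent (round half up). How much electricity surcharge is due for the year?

1 Jan – 10 Oct 2031: 283 days × 4192 kWh/day = 1,186,336 kWh at £0.04/kWh → £47,453.44
11 Oct – 31 Dec 2031: 82 days × 4192 kWh/day = 343,744 kWh at £0.12/kWh → £41,249.28

£88,702.72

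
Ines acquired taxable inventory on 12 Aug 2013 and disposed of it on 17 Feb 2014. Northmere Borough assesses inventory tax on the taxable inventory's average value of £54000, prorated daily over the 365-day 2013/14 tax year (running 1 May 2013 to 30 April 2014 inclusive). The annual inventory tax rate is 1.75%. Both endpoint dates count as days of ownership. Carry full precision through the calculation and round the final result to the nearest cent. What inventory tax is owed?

£491.92

Days held (12 Aug 2013 – 17 Feb 2014): 190 out of 365
Tax = £54000 × 1.75% × 190/365 = £491.9178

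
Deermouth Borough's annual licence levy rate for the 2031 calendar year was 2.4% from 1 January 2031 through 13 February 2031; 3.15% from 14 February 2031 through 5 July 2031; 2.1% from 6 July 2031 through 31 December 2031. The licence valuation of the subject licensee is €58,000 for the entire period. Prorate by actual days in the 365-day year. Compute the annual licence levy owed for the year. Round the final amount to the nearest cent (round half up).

1 January – 13 February 2031: 44 days at 2.4% → €58,000 × 2.4% × 44/365 = €167.8027
14 February – 5 July 2031: 142 days at 3.15% → €58,000 × 3.15% × 142/365 = €710.7781
6 July – 31 December 2031: 179 days at 2.1% → €58,000 × 2.1% × 179/365 = €597.3205
Total = €1,475.9014

€1,475.90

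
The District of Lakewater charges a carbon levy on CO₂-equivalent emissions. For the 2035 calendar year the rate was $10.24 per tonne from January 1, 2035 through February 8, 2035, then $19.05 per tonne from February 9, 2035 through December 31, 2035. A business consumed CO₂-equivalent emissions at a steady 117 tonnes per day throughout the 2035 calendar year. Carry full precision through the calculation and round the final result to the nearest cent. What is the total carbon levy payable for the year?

$773,330.22

January 1 – February 8, 2035: 39 days × 117 tonnes/day = 4,563 tonnes at $10.24/tonne → $46,725.12
February 9 – December 31, 2035: 326 days × 117 tonnes/day = 38,142 tonnes at $19.05/tonne → $726,605.10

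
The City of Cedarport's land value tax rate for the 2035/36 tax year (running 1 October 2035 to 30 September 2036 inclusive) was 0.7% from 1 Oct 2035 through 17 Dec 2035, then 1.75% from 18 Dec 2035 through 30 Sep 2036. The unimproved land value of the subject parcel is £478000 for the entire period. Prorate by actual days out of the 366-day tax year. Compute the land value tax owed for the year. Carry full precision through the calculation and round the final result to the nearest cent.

£7295.38

1 Oct – 17 Dec 2035: 78 days at 0.7% → £478000 × 0.7% × 78/366 = £713.0820
18 Dec 2035 – 30 Sep 2036: 288 days at 1.75% → £478000 × 1.75% × 288/366 = £6582.2951
Total = £7295.3770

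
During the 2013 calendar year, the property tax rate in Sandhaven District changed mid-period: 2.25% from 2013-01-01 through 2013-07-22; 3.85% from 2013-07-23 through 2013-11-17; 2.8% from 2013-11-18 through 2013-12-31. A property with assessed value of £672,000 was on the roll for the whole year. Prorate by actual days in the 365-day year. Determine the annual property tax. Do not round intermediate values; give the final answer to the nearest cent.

2013-01-01 to 2013-07-22: 203 days at 2.25% → £672,000 × 2.25% × 203/365 = £8,409.2055
2013-07-23 to 2013-11-17: 118 days at 3.85% → £672,000 × 3.85% × 118/365 = £8,364.0986
2013-11-18 to 2013-12-31: 44 days at 2.8% → £672,000 × 2.8% × 44/365 = £2,268.2301
Total = £19,041.5342

£19,041.53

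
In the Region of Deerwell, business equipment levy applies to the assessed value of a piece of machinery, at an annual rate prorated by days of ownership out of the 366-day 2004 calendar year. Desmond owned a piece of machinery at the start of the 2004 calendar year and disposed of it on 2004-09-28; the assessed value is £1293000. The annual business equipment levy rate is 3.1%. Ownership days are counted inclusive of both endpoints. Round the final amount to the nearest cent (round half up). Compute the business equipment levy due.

Days held (2004-01-01 to 2004-09-28): 272 out of 366
Tax = £1293000 × 3.1% × 272/366 = £29788.4590

£29788.46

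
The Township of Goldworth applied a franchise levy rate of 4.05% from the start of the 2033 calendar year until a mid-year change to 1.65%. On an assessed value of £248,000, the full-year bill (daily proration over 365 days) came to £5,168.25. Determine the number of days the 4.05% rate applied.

66 days

Let d = days at the first rate; then 365 − d days at the second rate.
£248,000 × [4.05%·d + 1.65%·(365−d)] / 365 = £5,168.25
Solving gives d = 66, so the new rate took effect on 8 March 2033.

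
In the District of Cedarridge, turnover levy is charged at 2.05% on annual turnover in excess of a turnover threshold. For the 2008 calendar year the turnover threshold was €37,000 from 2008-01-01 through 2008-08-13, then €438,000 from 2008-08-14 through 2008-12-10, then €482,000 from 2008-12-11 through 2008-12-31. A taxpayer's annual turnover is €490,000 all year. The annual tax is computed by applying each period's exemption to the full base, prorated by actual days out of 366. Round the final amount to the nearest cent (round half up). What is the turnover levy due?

2008-01-01 to 2008-08-13: 226 days, exemption €37,000 → (€490,000 − €37,000) × 2.05% × 226/366 = €5,734.2869
2008-08-14 to 2008-12-10: 119 days, exemption €438,000 → (€490,000 − €438,000) × 2.05% × 119/366 = €346.5956
2008-12-11 to 2008-12-31: 21 days, exemption €482,000 → (€490,000 − €482,000) × 2.05% × 21/366 = €9.4098
Total = €6,090.2923

€6,090.29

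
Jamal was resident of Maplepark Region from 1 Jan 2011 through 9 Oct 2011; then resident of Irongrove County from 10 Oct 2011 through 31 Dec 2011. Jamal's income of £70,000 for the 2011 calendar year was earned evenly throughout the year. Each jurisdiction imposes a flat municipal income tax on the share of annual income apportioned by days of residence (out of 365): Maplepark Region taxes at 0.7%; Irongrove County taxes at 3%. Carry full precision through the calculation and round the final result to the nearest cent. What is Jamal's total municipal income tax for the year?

£856.11

Maplepark Region, 1 Jan – 9 Oct 2011: 282 days → £70,000 × 0.7% × 282/365 = £378.5753
Irongrove County, 10 Oct – 31 Dec 2011: 83 days → £70,000 × 3% × 83/365 = £477.5342
Total = £856.1096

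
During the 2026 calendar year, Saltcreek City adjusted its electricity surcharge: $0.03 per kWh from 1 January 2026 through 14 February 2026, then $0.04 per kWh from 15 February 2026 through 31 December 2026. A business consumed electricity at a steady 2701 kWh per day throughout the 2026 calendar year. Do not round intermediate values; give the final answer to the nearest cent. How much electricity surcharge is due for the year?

$38219.15

1 January – 14 February 2026: 45 days × 2701 kWh/day = 121,545 kWh at $0.03/kWh → $3646.35
15 February – 31 December 2026: 320 days × 2701 kWh/day = 864,320 kWh at $0.04/kWh → $34572.80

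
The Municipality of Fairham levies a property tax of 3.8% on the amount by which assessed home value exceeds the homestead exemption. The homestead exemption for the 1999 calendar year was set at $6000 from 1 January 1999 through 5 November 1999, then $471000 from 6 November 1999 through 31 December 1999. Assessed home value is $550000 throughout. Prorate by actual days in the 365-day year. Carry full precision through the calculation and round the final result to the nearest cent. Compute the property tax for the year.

$17960.99

1 January – 5 November 1999: 309 days, exemption $6000 → ($550000 − $6000) × 3.8% × 309/365 = $17500.4055
6 November – 31 December 1999: 56 days, exemption $471000 → ($550000 − $471000) × 3.8% × 56/365 = $460.5808
Total = $17960.9863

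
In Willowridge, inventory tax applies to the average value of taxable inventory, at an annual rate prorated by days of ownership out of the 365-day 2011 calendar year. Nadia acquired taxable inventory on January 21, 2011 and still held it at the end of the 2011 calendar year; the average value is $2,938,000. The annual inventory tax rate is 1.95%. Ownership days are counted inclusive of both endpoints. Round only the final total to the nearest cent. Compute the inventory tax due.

$54,151.77

Days held (January 21 – December 31, 2011): 345 out of 365
Tax = $2,938,000 × 1.95% × 345/365 = $54,151.7671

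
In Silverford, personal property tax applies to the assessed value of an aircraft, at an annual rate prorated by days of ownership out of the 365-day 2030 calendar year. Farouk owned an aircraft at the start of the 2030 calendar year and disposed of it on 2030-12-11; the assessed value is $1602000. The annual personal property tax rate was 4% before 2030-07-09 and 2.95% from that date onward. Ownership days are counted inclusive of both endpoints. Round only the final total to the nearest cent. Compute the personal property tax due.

$53379.52

2030-01-01 to 2030-07-08: 189 days at 4% → $1602000 × 4% × 189/365 = $33181.1507
2030-07-09 to 2030-12-11: 156 days at 2.95% → $1602000 × 2.95% × 156/365 = $20198.3671
Total = $53379.5178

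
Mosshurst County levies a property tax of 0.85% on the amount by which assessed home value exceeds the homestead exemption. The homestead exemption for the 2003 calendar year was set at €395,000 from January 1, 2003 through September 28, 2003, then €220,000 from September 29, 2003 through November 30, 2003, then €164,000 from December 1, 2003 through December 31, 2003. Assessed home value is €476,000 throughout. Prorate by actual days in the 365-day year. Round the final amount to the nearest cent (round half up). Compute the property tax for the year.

€1,112.01

January 1 – September 28, 2003: 271 days, exemption €395,000 → (€476,000 − €395,000) × 0.85% × 271/365 = €511.1877
September 29 – November 30, 2003: 63 days, exemption €220,000 → (€476,000 − €220,000) × 0.85% × 63/365 = €375.5836
December 1 – December 31, 2003: 31 days, exemption €164,000 → (€476,000 − €164,000) × 0.85% × 31/365 = €225.2384
Total = €1,112.0096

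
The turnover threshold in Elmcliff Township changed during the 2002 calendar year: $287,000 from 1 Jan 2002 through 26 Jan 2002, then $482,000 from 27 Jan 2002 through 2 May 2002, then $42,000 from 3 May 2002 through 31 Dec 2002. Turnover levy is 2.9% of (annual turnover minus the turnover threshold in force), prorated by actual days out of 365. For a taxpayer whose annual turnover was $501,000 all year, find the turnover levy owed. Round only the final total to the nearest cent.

$9,448.84

1 Jan – 26 Jan 2002: 26 days, exemption $287,000 → ($501,000 − $287,000) × 2.9% × 26/365 = $442.0712
27 Jan – 2 May 2002: 96 days, exemption $482,000 → ($501,000 − $482,000) × 2.9% × 96/365 = $144.9205
3 May – 31 Dec 2002: 243 days, exemption $42,000 → ($501,000 − $42,000) × 2.9% × 243/365 = $8,861.8438
Total = $9,448.8356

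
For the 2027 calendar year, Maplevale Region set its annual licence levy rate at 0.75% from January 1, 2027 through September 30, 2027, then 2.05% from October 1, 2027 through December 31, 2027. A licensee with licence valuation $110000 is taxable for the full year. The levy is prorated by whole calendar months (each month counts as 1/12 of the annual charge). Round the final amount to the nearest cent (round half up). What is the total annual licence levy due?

January 1 – September 30, 2027: 9 months at 0.75% → $110000 × 0.75% × 9/12 = $618.7500
October 1 – December 31, 2027: 3 months at 2.05% → $110000 × 2.05% × 3/12 = $563.7500
Total = $1182.5000

$1182.50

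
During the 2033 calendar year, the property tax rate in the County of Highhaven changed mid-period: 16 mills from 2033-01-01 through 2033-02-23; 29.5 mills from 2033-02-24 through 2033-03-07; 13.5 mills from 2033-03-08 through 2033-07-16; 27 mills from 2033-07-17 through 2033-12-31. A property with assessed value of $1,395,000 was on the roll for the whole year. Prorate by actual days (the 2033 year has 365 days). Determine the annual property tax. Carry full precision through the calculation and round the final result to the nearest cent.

2033-01-01 to 2033-02-23: 54 days at 16 mills → $1,395,000 × 1.6% × 54/365 = $3,302.1370
2033-02-24 to 2033-03-07: 12 days at 29.5 mills → $1,395,000 × 2.95% × 12/365 = $1,352.9589
2033-03-08 to 2033-07-16: 131 days at 13.5 mills → $1,395,000 × 1.35% × 131/365 = $6,759.0616
2033-07-17 to 2033-12-31: 168 days at 27 mills → $1,395,000 × 2.7% × 168/365 = $17,336.2192
Total = $28,750.3767

$28,750.38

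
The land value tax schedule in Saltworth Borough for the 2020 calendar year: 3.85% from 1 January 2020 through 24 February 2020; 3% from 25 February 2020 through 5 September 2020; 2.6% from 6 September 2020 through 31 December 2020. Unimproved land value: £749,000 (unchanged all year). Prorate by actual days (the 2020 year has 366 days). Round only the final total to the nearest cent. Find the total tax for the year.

1 January – 24 February 2020: 55 days at 3.85% → £749,000 × 3.85% × 55/366 = £4,333.3538
25 February – 5 September 2020: 194 days at 3% → £749,000 × 3% × 194/366 = £11,910.3279
6 September – 31 December 2020: 117 days at 2.6% → £749,000 × 2.6% × 117/366 = £6,225.2951
Total = £22,468.9768

£22,468.98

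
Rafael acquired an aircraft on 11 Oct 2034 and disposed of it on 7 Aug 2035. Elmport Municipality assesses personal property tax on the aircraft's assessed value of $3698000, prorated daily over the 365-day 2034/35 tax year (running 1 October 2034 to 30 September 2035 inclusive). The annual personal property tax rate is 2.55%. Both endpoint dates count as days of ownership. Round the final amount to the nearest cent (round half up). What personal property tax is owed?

Days held (11 Oct 2034 – 7 Aug 2035): 301 out of 365
Tax = $3698000 × 2.55% × 301/365 = $77764.3808

$77764.38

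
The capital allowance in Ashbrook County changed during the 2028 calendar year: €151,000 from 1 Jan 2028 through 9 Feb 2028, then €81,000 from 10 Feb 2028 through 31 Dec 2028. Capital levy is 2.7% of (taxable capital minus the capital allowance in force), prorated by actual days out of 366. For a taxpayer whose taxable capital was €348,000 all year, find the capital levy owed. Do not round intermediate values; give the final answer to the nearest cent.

€7,002.44

1 Jan – 9 Feb 2028: 40 days, exemption €151,000 → (€348,000 − €151,000) × 2.7% × 40/366 = €581.3115
10 Feb – 31 Dec 2028: 326 days, exemption €81,000 → (€348,000 − €81,000) × 2.7% × 326/366 = €6,421.1311
Total = €7,002.4426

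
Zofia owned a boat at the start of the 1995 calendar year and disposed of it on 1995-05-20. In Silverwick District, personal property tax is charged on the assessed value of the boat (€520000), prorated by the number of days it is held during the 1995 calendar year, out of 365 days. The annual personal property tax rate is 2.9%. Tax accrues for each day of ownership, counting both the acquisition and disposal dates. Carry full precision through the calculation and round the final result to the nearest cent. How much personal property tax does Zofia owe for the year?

Days held (1995-01-01 to 1995-05-20): 140 out of 365
Tax = €520000 × 2.9% × 140/365 = €5784.1096

€5784.11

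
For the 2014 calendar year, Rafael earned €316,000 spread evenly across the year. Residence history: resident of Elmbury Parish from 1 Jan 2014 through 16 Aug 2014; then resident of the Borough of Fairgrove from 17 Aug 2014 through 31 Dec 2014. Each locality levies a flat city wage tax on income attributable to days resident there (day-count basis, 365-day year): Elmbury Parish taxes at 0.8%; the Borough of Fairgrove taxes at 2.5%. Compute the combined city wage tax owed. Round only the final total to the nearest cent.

€4,544.34

Elmbury Parish, 1 Jan – 16 Aug 2014: 228 days → €316,000 × 0.8% × 228/365 = €1,579.1342
The Borough of Fairgrove, 17 Aug – 31 Dec 2014: 137 days → €316,000 × 2.5% × 137/365 = €2,965.2055
Total = €4,544.3397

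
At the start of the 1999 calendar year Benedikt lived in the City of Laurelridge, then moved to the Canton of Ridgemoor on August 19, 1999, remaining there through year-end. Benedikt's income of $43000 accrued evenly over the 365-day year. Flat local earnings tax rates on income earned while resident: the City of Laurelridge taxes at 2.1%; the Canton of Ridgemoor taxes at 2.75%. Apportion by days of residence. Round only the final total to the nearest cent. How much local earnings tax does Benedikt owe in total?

$1006.38

The City of Laurelridge, January 1 – August 18, 1999: 230 days → $43000 × 2.1% × 230/365 = $569.0137
The Canton of Ridgemoor, August 19 – December 31, 1999: 135 days → $43000 × 2.75% × 135/365 = $437.3630
Total = $1006.3767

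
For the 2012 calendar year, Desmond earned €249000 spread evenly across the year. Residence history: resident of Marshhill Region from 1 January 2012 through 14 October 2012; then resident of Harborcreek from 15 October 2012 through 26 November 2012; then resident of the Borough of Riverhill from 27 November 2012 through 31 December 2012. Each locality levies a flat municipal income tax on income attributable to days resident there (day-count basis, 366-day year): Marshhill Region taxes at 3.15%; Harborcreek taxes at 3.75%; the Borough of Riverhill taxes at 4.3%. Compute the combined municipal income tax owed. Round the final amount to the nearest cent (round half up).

Marshhill Region, 1 January – 14 October 2012: 288 days → €249000 × 3.15% × 288/366 = €6171.9344
Harborcreek, 15 October – 26 November 2012: 43 days → €249000 × 3.75% × 43/366 = €1097.0287
The Borough of Riverhill, 27 November – 31 December 2012: 35 days → €249000 × 4.3% × 35/366 = €1023.8934
Total = €8292.8566

€8292.86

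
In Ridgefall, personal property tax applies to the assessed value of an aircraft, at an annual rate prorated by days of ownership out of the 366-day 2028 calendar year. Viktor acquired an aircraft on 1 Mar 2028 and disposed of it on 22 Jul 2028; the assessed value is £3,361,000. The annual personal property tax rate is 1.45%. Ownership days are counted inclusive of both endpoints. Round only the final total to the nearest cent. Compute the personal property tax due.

£19,174.23

Days held (1 Mar – 22 Jul 2028): 144 out of 366
Tax = £3,361,000 × 1.45% × 144/366 = £19,174.2295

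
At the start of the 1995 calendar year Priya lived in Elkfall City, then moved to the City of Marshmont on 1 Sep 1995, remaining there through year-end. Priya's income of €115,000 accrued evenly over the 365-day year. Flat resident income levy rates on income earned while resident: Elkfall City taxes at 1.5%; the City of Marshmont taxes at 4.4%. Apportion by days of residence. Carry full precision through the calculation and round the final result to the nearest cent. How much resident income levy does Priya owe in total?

€2,839.71

Elkfall City, 1 Jan – 31 Aug 1995: 243 days → €115,000 × 1.5% × 243/365 = €1,148.4247
The City of Marshmont, 1 Sep – 31 Dec 1995: 122 days → €115,000 × 4.4% × 122/365 = €1,691.2877
Total = €2,839.7123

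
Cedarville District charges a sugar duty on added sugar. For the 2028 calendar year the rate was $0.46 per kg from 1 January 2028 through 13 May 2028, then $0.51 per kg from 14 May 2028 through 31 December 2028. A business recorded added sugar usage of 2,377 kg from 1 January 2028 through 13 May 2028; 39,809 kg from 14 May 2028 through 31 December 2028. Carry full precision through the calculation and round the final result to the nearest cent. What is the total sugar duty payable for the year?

1 January – 13 May 2028: 2,377 kg at $0.46/kg → $1,093.42
14 May – 31 December 2028: 39,809 kg at $0.51/kg → $20,302.59

$21,396.01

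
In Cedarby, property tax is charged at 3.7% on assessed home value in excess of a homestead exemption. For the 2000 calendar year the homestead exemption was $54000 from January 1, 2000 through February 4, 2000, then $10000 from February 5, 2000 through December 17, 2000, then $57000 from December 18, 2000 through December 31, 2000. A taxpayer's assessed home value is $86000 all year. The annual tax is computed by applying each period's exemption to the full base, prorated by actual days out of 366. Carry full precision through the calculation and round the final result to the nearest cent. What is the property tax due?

January 1 – February 4, 2000: 35 days, exemption $54000 → ($86000 − $54000) × 3.7% × 35/366 = $113.2240
February 5 – December 17, 2000: 317 days, exemption $10000 → ($86000 − $10000) × 3.7% × 317/366 = $2435.5301
December 18 – December 31, 2000: 14 days, exemption $57000 → ($86000 − $57000) × 3.7% × 14/366 = $41.0437
Total = $2589.7978

$2589.80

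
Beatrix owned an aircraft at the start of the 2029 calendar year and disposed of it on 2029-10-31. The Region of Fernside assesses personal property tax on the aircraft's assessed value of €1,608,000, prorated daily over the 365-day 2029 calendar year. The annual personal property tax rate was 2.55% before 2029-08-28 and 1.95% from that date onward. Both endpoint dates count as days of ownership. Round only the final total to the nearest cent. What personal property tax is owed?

2029-01-01 to 2029-08-27: 239 days at 2.55% → €1,608,000 × 2.55% × 239/365 = €26,849.1945
2029-08-28 to 2029-10-31: 65 days at 1.95% → €1,608,000 × 1.95% × 65/365 = €5,583.9452
Total = €32,433.1397

€32,433.14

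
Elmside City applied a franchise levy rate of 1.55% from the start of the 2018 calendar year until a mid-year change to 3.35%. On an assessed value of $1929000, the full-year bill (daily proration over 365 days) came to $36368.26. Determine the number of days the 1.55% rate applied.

297 days

Let d = days at the first rate; then 365 − d days at the second rate.
$1929000 × [1.55%·d + 3.35%·(365−d)] / 365 = $36368.26
Solving gives d = 297, so the new rate took effect on 25 Oct 2018.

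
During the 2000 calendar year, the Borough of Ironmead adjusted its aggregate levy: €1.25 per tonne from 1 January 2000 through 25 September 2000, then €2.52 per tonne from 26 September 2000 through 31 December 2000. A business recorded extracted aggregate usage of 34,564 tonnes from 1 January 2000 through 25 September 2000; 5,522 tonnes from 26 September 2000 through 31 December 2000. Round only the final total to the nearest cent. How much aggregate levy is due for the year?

1 January – 25 September 2000: 34,564 tonnes at €1.25/tonne → €43,205.00
26 September – 31 December 2000: 5,522 tonnes at €2.52/tonne → €13,915.44

€57,120.44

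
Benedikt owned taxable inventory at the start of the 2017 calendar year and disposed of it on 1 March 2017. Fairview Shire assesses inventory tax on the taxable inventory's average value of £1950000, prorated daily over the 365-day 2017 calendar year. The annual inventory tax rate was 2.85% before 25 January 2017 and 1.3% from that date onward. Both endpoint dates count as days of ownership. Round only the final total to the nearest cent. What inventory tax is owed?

£6154.52

1 January – 24 January 2017: 24 days at 2.85% → £1950000 × 2.85% × 24/365 = £3654.2466
25 January – 1 March 2017: 36 days at 1.3% → £1950000 × 1.3% × 36/365 = £2500.2740
Total = £6154.5205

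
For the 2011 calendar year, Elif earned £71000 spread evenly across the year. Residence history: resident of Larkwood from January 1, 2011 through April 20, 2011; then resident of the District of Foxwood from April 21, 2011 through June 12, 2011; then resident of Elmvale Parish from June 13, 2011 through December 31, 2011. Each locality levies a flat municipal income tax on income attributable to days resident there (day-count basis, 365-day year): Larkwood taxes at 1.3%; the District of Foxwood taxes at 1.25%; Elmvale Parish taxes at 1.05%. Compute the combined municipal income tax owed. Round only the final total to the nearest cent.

Larkwood, January 1 – April 20, 2011: 110 days → £71000 × 1.3% × 110/365 = £278.1644
The District of Foxwood, April 21 – June 12, 2011: 53 days → £71000 × 1.25% × 53/365 = £128.8699
Elmvale Parish, June 13 – December 31, 2011: 202 days → £71000 × 1.05% × 202/365 = £412.5781
Total = £819.6123

£819.61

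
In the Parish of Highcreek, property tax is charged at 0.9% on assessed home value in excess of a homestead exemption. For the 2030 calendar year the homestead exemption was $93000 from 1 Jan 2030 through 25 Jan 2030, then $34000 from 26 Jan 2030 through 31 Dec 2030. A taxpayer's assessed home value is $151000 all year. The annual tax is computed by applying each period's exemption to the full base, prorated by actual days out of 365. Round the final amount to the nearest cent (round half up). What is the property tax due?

$1016.63

1 Jan – 25 Jan 2030: 25 days, exemption $93000 → ($151000 − $93000) × 0.9% × 25/365 = $35.7534
26 Jan – 31 Dec 2030: 340 days, exemption $34000 → ($151000 − $34000) × 0.9% × 340/365 = $980.8767
Total = $1016.6301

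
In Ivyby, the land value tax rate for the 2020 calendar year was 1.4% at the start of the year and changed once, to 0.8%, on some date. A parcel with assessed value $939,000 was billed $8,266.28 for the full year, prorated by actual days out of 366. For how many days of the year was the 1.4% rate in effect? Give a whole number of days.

Let d = days at the first rate; then 366 − d days at the second rate.
$939,000 × [1.4%·d + 0.8%·(366−d)] / 366 = $8,266.28
Solving gives d = 49, so the new rate took effect on 19 February 2020.

49 days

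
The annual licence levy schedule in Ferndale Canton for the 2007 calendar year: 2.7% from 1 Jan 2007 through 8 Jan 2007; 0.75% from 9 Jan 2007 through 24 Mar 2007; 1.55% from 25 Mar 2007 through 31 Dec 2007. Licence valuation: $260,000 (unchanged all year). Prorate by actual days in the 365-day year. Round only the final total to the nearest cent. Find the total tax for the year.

1 Jan – 8 Jan 2007: 8 days at 2.7% → $260,000 × 2.7% × 8/365 = $153.8630
9 Jan – 24 Mar 2007: 75 days at 0.75% → $260,000 × 0.75% × 75/365 = $400.6849
25 Mar – 31 Dec 2007: 282 days at 1.55% → $260,000 × 1.55% × 282/365 = $3,113.5890
Total = $3,668.1370

$3,668.14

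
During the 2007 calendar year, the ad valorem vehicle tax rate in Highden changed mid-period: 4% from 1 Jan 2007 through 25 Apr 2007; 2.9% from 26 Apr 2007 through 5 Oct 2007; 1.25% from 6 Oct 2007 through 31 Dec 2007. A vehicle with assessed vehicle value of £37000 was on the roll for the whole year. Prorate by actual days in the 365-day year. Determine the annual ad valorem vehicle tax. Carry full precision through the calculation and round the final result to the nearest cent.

£1055.72

1 Jan – 25 Apr 2007: 115 days at 4% → £37000 × 4% × 115/365 = £466.3014
26 Apr – 5 Oct 2007: 163 days at 2.9% → £37000 × 2.9% × 163/365 = £479.1753
6 Oct – 31 Dec 2007: 87 days at 1.25% → £37000 × 1.25% × 87/365 = £110.2397
Total = £1055.7164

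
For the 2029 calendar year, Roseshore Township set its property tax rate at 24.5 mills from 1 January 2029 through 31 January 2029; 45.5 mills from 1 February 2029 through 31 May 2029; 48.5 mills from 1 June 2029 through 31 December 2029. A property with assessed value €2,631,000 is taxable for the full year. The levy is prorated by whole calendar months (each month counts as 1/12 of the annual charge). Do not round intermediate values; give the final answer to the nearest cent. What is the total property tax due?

1 January – 31 January 2029: 1 month at 24.5 mills → €2,631,000 × 2.45% × 1/12 = €5,371.6250
1 February – 31 May 2029: 4 months at 45.5 mills → €2,631,000 × 4.55% × 4/12 = €39,903.5000
1 June – 31 December 2029: 7 months at 48.5 mills → €2,631,000 × 4.85% × 7/12 = €74,435.3750
Total = €119,710.5000

€119,710.50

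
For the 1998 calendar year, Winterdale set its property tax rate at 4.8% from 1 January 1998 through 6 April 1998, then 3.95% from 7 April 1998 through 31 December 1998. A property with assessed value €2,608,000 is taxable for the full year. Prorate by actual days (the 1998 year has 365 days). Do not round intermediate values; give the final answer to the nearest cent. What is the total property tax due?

€108,846.49

1 January – 6 April 1998: 96 days at 4.8% → €2,608,000 × 4.8% × 96/365 = €32,925.1068
7 April – 31 December 1998: 269 days at 3.95% → €2,608,000 × 3.95% × 269/365 = €75,921.3808
Total = €108,846.4877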